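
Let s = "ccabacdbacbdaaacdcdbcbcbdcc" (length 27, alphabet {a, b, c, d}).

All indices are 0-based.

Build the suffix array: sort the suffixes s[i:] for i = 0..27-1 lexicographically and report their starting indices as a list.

sorted suffixes:
  #0 SA[0]=12  'aaacdcdbcbcbdcc'
  #1 SA[1]=13  'aacdcdbcbcbdcc'
  #2 SA[2]=2  'abacdbacbdaaacdcdbcbcbdcc'
  #3 SA[3]=8  'acbdaaacdcdbcbcbdcc'
  #4 SA[4]=4  'acdbacbdaaacdcdbcbcbdcc'
  #5 SA[5]=14  'acdcdbcbcbdcc'
  #6 SA[6]=7  'bacbdaaacdcdbcbcbdcc'
  #7 SA[7]=3  'bacdbacbdaaacdcdbcbcbdcc'
  #8 SA[8]=19  'bcbcbdcc'
  #9 SA[9]=21  'bcbdcc'
  #10 SA[10]=10  'bdaaacdcdbcbcbdcc'
  #11 SA[11]=23  'bdcc'
  #12 SA[12]=26  'c'
  #13 SA[13]=1  'cabacdbacbdaaacdcdbcbcbdcc'
  #14 SA[14]=20  'cbcbdcc'
  #15 SA[15]=9  'cbdaaacdcdbcbcbdcc'
  #16 SA[16]=22  'cbdcc'
  #17 SA[17]=25  'cc'
  #18 SA[18]=0  'ccabacdbacbdaaacdcdbcbcbdcc'
  #19 SA[19]=5  'cdbacbdaaacdcdbcbcbdcc'
  #20 SA[20]=17  'cdbcbcbdcc'
  #21 SA[21]=15  'cdcdbcbcbdcc'
  #22 SA[22]=11  'daaacdcdbcbcbdcc'
  #23 SA[23]=6  'dbacbdaaacdcdbcbcbdcc'
  #24 SA[24]=18  'dbcbcbdcc'
  #25 SA[25]=24  'dcc'
  #26 SA[26]=16  'dcdbcbcbdcc'

[12, 13, 2, 8, 4, 14, 7, 3, 19, 21, 10, 23, 26, 1, 20, 9, 22, 25, 0, 5, 17, 15, 11, 6, 18, 24, 16]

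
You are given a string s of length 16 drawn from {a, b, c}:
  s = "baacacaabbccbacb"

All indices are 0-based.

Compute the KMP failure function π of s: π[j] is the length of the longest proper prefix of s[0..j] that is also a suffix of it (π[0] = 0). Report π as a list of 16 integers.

π[0] = 0
j=1 s[j]='a': π[1]=0 (border '')
j=2 s[j]='a': π[2]=0 (border '')
j=3 s[j]='c': π[3]=0 (border '')
j=4 s[j]='a': π[4]=0 (border '')
j=5 s[j]='c': π[5]=0 (border '')
j=6 s[j]='a': π[6]=0 (border '')
j=7 s[j]='a': π[7]=0 (border '')
j=8 s[j]='b': π[8]=1 (border 'b')
j=9 s[j]='b': k: 1→0; π[9]=1 (border 'b')
j=10 s[j]='c': k: 1→0; π[10]=0 (border '')
j=11 s[j]='c': π[11]=0 (border '')
j=12 s[j]='b': π[12]=1 (border 'b')
j=13 s[j]='a': π[13]=2 (border 'ba')
j=14 s[j]='c': k: 2→0; π[14]=0 (border '')
j=15 s[j]='b': π[15]=1 (border 'b')

[0, 0, 0, 0, 0, 0, 0, 0, 1, 1, 0, 0, 1, 2, 0, 1]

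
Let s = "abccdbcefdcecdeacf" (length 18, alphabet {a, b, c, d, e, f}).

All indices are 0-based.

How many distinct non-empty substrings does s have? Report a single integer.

156

sorted suffixes:
  #0 SA[0]=0  'abccdbcefdcecdeacf'
  #1 SA[1]=15  'acf'
  #2 SA[2]=1  'bccdbcefdcecdeacf'
  #3 SA[3]=5  'bcefdcecdeacf'
  #4 SA[4]=2  'ccdbcefdcecdeacf'
  #5 SA[5]=3  'cdbcefdcecdeacf'
  #6 SA[6]=12  'cdeacf'
  #7 SA[7]=10  'cecdeacf'
  #8 SA[8]=6  'cefdcecdeacf'
  #9 SA[9]=16  'cf'
  #10 SA[10]=4  'dbcefdcecdeacf'
  #11 SA[11]=9  'dcecdeacf'
  #12 SA[12]=13  'deacf'
  #13 SA[13]=14  'eacf'
  #14 SA[14]=11  'ecdeacf'
  #15 SA[15]=7  'efdcecdeacf'
  #16 SA[16]=17  'f'
  #17 SA[17]=8  'fdcecdeacf'

SA = [0, 15, 1, 5, 2, 3, 12, 10, 6, 16, 4, 9, 13, 14, 11, 7, 17, 8]
rank  pair      lcp
   1  s[0:],s[15:]  1  'a'
   2  s[15:],s[1:]  0  ''
   3  s[1:],s[5:]  2  'bc'
   4  s[5:],s[2:]  0  ''
   5  s[2:],s[3:]  1  'c'
   6  s[3:],s[12:]  2  'cd'
   7  s[12:],s[10:]  1  'c'
   8  s[10:],s[6:]  2  'ce'
   9  s[6:],s[16:]  1  'c'
  10  s[16:],s[4:]  0  ''
  11  s[4:],s[9:]  1  'd'
  12  s[9:],s[13:]  1  'd'
  13  s[13:],s[14:]  0  ''
  14  s[14:],s[11:]  1  'e'
  15  s[11:],s[7:]  1  'e'
  16  s[7:],s[17:]  0  ''
  17  s[17:],s[8:]  1  'f'

n(n+1)/2 = 18·19/2 = 171
Σ LCP = 0 + 1 + 0 + 2 + 0 + 1 + 2 + 1 + 2 + 1 + 0 + 1 + 1 + 0 + 1 + 1 + 0 + 1 = 15
distinct = 171 − 15 = 156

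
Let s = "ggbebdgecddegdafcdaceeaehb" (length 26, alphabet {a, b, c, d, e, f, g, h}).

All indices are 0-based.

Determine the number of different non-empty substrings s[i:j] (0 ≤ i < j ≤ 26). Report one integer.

331

rank | idx | suffix
   0 |  18 | aceeaehb
   1 |  22 | aehb
   2 |  14 | afcdaceeaehb
   3 |  25 | b
   4 |   4 | bdgecddegdafcdaceeaehb
   5 |   2 | bebdgecddegdafcdaceeaehb
   6 |  16 | cdaceeaehb
   7 |   8 | cddegdafcdaceeaehb
   8 |  19 | ceeaehb
   9 |  17 | daceeaehb
  10 |  13 | dafcdaceeaehb
  11 |   9 | ddegdafcdaceeaehb
  12 |  10 | degdafcdaceeaehb
  13 |   5 | dgecddegdafcdaceeaehb
  14 |  21 | eaehb
  15 |   3 | ebdgecddegdafcdaceeaehb
  16 |   7 | ecddegdafcdaceeaehb
  17 |  20 | eeaehb
  18 |  11 | egdafcdaceeaehb
  19 |  23 | ehb
  20 |  15 | fcdaceeaehb
  21 |   1 | gbebdgecddegdafcdaceeaehb
  22 |  12 | gdafcdaceeaehb
  23 |   6 | gecddegdafcdaceeaehb
  24 |   0 | ggbebdgecddegdafcdaceeaehb
  25 |  24 | hb

SA = [18, 22, 14, 25, 4, 2, 16, 8, 19, 17, 13, 9, 10, 5, 21, 3, 7, 20, 11, 23, 15, 1, 12, 6, 0, 24]
i: (SA[i-1],SA[i]) lcp shared
  1: (18,22) 1 'a'
  2: (22,14) 1 'a'
  3: (14,25) 0 ''
  4: (25,4) 1 'b'
  5: (4,2) 1 'b'
  6: (2,16) 0 ''
  7: (16,8) 2 'cd'
  8: (8,19) 1 'c'
  9: (19,17) 0 ''
  10: (17,13) 2 'da'
  11: (13,9) 1 'd'
  12: (9,10) 1 'd'
  13: (10,5) 1 'd'
  14: (5,21) 0 ''
  15: (21,3) 1 'e'
  16: (3,7) 1 'e'
  17: (7,20) 1 'e'
  18: (20,11) 1 'e'
  19: (11,23) 1 'e'
  20: (23,15) 0 ''
  21: (15,1) 0 ''
  22: (1,12) 1 'g'
  23: (12,6) 1 'g'
  24: (6,0) 1 'g'
  25: (0,24) 0 ''

n(n+1)/2 = 26·27/2 = 351
Σ LCP = 0 + 1 + 1 + 0 + 1 + 1 + 0 + 2 + 1 + 0 + 2 + 1 + 1 + 1 + 0 + 1 + 1 + 1 + 1 + 1 + 0 + 0 + 1 + 1 + 1 + 0 = 20
distinct = 351 − 20 = 331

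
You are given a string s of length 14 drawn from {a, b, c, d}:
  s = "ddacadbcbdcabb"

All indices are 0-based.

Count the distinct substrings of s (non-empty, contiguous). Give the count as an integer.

rank | idx | suffix
   0 |  11 | abb
   1 |   2 | acadbcbdcabb
   2 |   4 | adbcbdcabb
   3 |  13 | b
   4 |  12 | bb
   5 |   6 | bcbdcabb
   6 |   8 | bdcabb
   7 |  10 | cabb
   8 |   3 | cadbcbdcabb
   9 |   7 | cbdcabb
  10 |   1 | dacadbcbdcabb
  11 |   5 | dbcbdcabb
  12 |   9 | dcabb
  13 |   0 | ddacadbcbdcabb

SA = [11, 2, 4, 13, 12, 6, 8, 10, 3, 7, 1, 5, 9, 0]
rank  pair      lcp
   1  s[11:],s[2:]  1  'a'
   2  s[2:],s[4:]  1  'a'
   3  s[4:],s[13:]  0  ''
   4  s[13:],s[12:]  1  'b'
   5  s[12:],s[6:]  1  'b'
   6  s[6:],s[8:]  1  'b'
   7  s[8:],s[10:]  0  ''
   8  s[10:],s[3:]  2  'ca'
   9  s[3:],s[7:]  1  'c'
  10  s[7:],s[1:]  0  ''
  11  s[1:],s[5:]  1  'd'
  12  s[5:],s[9:]  1  'd'
  13  s[9:],s[0:]  1  'd'

n(n+1)/2 = 14·15/2 = 105
Σ LCP = 0 + 1 + 1 + 0 + 1 + 1 + 1 + 0 + 2 + 1 + 0 + 1 + 1 + 1 = 11
distinct = 105 − 11 = 94

94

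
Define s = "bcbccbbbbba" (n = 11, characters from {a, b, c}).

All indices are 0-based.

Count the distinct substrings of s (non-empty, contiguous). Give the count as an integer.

50

rank | idx | suffix
   0 |  10 | a
   1 |   9 | ba
   2 |   8 | bba
   3 |   7 | bbba
   4 |   6 | bbbba
   5 |   5 | bbbbba
   6 |   0 | bcbccbbbbba
   7 |   2 | bccbbbbba
   8 |   4 | cbbbbba
   9 |   1 | cbccbbbbba
  10 |   3 | ccbbbbba

SA = [10, 9, 8, 7, 6, 5, 0, 2, 4, 1, 3]
[i] adj suffixes → lcp
  [1] 10/9 → 0 ('')
  [2] 9/8 → 1 ('b')
  [3] 8/7 → 2 ('bb')
  [4] 7/6 → 3 ('bbb')
  [5] 6/5 → 4 ('bbbb')
  [6] 5/0 → 1 ('b')
  [7] 0/2 → 2 ('bc')
  [8] 2/4 → 0 ('')
  [9] 4/1 → 2 ('cb')
  [10] 1/3 → 1 ('c')

n(n+1)/2 = 11·12/2 = 66
Σ LCP = 0 + 0 + 1 + 2 + 3 + 4 + 1 + 2 + 0 + 2 + 1 = 16
distinct = 66 − 16 = 50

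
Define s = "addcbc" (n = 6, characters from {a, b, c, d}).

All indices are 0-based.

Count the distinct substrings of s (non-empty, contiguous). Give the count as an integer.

19

rank | idx | suffix
   0 |   0 | addcbc
   1 |   4 | bc
   2 |   5 | c
   3 |   3 | cbc
   4 |   2 | dcbc
   5 |   1 | ddcbc

SA = [0, 4, 5, 3, 2, 1]
rank  pair      lcp
   1  s[0:],s[4:]  0  ''
   2  s[4:],s[5:]  0  ''
   3  s[5:],s[3:]  1  'c'
   4  s[3:],s[2:]  0  ''
   5  s[2:],s[1:]  1  'd'

n(n+1)/2 = 6·7/2 = 21
Σ LCP = 0 + 0 + 0 + 1 + 0 + 1 = 2
distinct = 21 − 2 = 19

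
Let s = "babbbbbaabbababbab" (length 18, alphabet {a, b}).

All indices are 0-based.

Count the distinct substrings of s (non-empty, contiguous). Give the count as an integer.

128

sorted suffixes:
  #0 SA[0]=7  'aabbababbab'
  #1 SA[1]=16  'ab'
  #2 SA[2]=11  'ababbab'
  #3 SA[3]=13  'abbab'
  #4 SA[4]=8  'abbababbab'
  #5 SA[5]=1  'abbbbbaabbababbab'
  #6 SA[6]=17  'b'
  #7 SA[7]=6  'baabbababbab'
  #8 SA[8]=15  'bab'
  #9 SA[9]=10  'bababbab'
  #10 SA[10]=12  'babbab'
  #11 SA[11]=0  'babbbbbaabbababbab'
  #12 SA[12]=5  'bbaabbababbab'
  #13 SA[13]=14  'bbab'
  #14 SA[14]=9  'bbababbab'
  #15 SA[15]=4  'bbbaabbababbab'
  #16 SA[16]=3  'bbbbaabbababbab'
  #17 SA[17]=2  'bbbbbaabbababbab'

SA = [7, 16, 11, 13, 8, 1, 17, 6, 15, 10, 12, 0, 5, 14, 9, 4, 3, 2]
i: (SA[i-1],SA[i]) lcp shared
  1: (7,16) 1 'a'
  2: (16,11) 2 'ab'
  3: (11,13) 2 'ab'
  4: (13,8) 5 'abbab'
  5: (8,1) 3 'abb'
  6: (1,17) 0 ''
  7: (17,6) 1 'b'
  8: (6,15) 2 'ba'
  9: (15,10) 3 'bab'
  10: (10,12) 3 'bab'
  11: (12,0) 4 'babb'
  12: (0,5) 1 'b'
  13: (5,14) 3 'bba'
  14: (14,9) 4 'bbab'
  15: (9,4) 2 'bb'
  16: (4,3) 3 'bbb'
  17: (3,2) 4 'bbbb'

n(n+1)/2 = 18·19/2 = 171
Σ LCP = 0 + 1 + 2 + 2 + 5 + 3 + 0 + 1 + 2 + 3 + 3 + 4 + 1 + 3 + 4 + 2 + 3 + 4 = 43
distinct = 171 − 43 = 128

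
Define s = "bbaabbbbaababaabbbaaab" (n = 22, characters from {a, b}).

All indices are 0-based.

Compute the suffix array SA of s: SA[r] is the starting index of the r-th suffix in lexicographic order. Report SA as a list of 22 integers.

[18, 19, 8, 13, 2, 20, 11, 9, 14, 3, 21, 17, 7, 12, 1, 10, 16, 6, 0, 15, 5, 4]

rank | idx | suffix
   0 |  18 | aaab
   1 |  19 | aab
   2 |   8 | aababaabbbaaab
   3 |  13 | aabbbaaab
   4 |   2 | aabbbbaababaabbbaaab
   5 |  20 | ab
   6 |  11 | abaabbbaaab
   7 |   9 | ababaabbbaaab
   8 |  14 | abbbaaab
   9 |   3 | abbbbaababaabbbaaab
  10 |  21 | b
  11 |  17 | baaab
  12 |   7 | baababaabbbaaab
  13 |  12 | baabbbaaab
  14 |   1 | baabbbbaababaabbbaaab
  15 |  10 | babaabbbaaab
  16 |  16 | bbaaab
  17 |   6 | bbaababaabbbaaab
  18 |   0 | bbaabbbbaababaabbbaaab
  19 |  15 | bbbaaab
  20 |   5 | bbbaababaabbbaaab
  21 |   4 | bbbbaababaabbbaaab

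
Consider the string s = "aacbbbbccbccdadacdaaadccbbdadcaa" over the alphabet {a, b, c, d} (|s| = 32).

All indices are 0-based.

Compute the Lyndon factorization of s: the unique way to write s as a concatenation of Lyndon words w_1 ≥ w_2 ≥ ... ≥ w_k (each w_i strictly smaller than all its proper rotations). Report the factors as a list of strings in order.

emit factor 1: 'aacbbbbccbccdadacd' (i=0, period=18)
emit factor 2: 'aaadccbbdadc' (i=18, period=12)
emit factor 3: 'a' (i=30, period=1)
emit factor 4: 'a' (i=31, period=1)

["aacbbbbccbccdadacd", "aaadccbbdadc", "a", "a"]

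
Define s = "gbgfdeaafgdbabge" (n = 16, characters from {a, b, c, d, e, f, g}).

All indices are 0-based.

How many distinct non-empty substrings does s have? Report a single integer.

rank→(start, suffix):
  0 → (6, 'aafgdbabge')
  1 → (12, 'abge')
  2 → (7, 'afgdbabge')
  3 → (11, 'babge')
  4 → (13, 'bge')
  5 → (1, 'bgfdeaafgdbabge')
  6 → (10, 'dbabge')
  7 → (4, 'deaafgdbabge')
  8 → (15, 'e')
  9 → (5, 'eaafgdbabge')
  10 → (3, 'fdeaafgdbabge')
  11 → (8, 'fgdbabge')
  12 → (0, 'gbgfdeaafgdbabge')
  13 → (9, 'gdbabge')
  14 → (14, 'ge')
  15 → (2, 'gfdeaafgdbabge')

SA = [6, 12, 7, 11, 13, 1, 10, 4, 15, 5, 3, 8, 0, 9, 14, 2]
rank  pair      lcp
   1  s[6:],s[12:]  1  'a'
   2  s[12:],s[7:]  1  'a'
   3  s[7:],s[11:]  0  ''
   4  s[11:],s[13:]  1  'b'
   5  s[13:],s[1:]  2  'bg'
   6  s[1:],s[10:]  0  ''
   7  s[10:],s[4:]  1  'd'
   8  s[4:],s[15:]  0  ''
   9  s[15:],s[5:]  1  'e'
  10  s[5:],s[3:]  0  ''
  11  s[3:],s[8:]  1  'f'
  12  s[8:],s[0:]  0  ''
  13  s[0:],s[9:]  1  'g'
  14  s[9:],s[14:]  1  'g'
  15  s[14:],s[2:]  1  'g'

n(n+1)/2 = 16·17/2 = 136
Σ LCP = 0 + 1 + 1 + 0 + 1 + 2 + 0 + 1 + 0 + 1 + 0 + 1 + 0 + 1 + 1 + 1 = 11
distinct = 136 − 11 = 125

125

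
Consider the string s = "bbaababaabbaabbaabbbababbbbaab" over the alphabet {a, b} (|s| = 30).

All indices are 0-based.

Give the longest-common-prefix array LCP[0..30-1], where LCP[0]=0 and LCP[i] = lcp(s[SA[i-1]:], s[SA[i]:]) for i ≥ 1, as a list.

sorted suffixes:
  #0 SA[0]=27  'aab'
  #1 SA[1]=2  'aababaabbaabbaabbbababbbbaab'
  #2 SA[2]=7  'aabbaabbaabbbababbbbaab'
  #3 SA[3]=11  'aabbaabbbababbbbaab'
  #4 SA[4]=15  'aabbbababbbbaab'
  #5 SA[5]=28  'ab'
  #6 SA[6]=5  'abaabbaabbaabbbababbbbaab'
  #7 SA[7]=3  'ababaabbaabbaabbbababbbbaab'
  #8 SA[8]=20  'ababbbbaab'
  #9 SA[9]=8  'abbaabbaabbbababbbbaab'
  #10 SA[10]=12  'abbaabbbababbbbaab'
  #11 SA[11]=16  'abbbababbbbaab'
  #12 SA[12]=22  'abbbbaab'
  #13 SA[13]=29  'b'
  #14 SA[14]=26  'baab'
  #15 SA[15]=1  'baababaabbaabbaabbbababbbbaab'
  #16 SA[16]=6  'baabbaabbaabbbababbbbaab'
  #17 SA[17]=10  'baabbaabbbababbbbaab'
  #18 SA[18]=14  'baabbbababbbbaab'
  #19 SA[19]=4  'babaabbaabbaabbbababbbbaab'
  #20 SA[20]=19  'bababbbbaab'
  #21 SA[21]=21  'babbbbaab'
  #22 SA[22]=25  'bbaab'
  #23 SA[23]=0  'bbaababaabbaabbaabbbababbbbaab'
  #24 SA[24]=9  'bbaabbaabbbababbbbaab'
  #25 SA[25]=13  'bbaabbbababbbbaab'
  #26 SA[26]=18  'bbababbbbaab'
  #27 SA[27]=24  'bbbaab'
  #28 SA[28]=17  'bbbababbbbaab'
  #29 SA[29]=23  'bbbbaab'

SA = [27, 2, 7, 11, 15, 28, 5, 3, 20, 8, 12, 16, 22, 29, 26, 1, 6, 10, 14, 4, 19, 21, 25, 0, 9, 13, 18, 24, 17, 23]
i: (SA[i-1],SA[i]) lcp shared
  1: (27,2) 3 'aab'
  2: (2,7) 3 'aab'
  3: (7,11) 8 'aabbaabb'
  4: (11,15) 4 'aabb'
  5: (15,28) 1 'a'
  6: (28,5) 2 'ab'
  7: (5,3) 3 'aba'
  8: (3,20) 4 'abab'
  9: (20,8) 2 'ab'
  10: (8,12) 7 'abbaabb'
  11: (12,16) 3 'abb'
  12: (16,22) 4 'abbb'
  13: (22,29) 0 ''
  14: (29,26) 1 'b'
  15: (26,1) 4 'baab'
  16: (1,6) 4 'baab'
  17: (6,10) 9 'baabbaabb'
  18: (10,14) 5 'baabb'
  19: (14,4) 2 'ba'
  20: (4,19) 4 'baba'
  21: (19,21) 3 'bab'
  22: (21,25) 1 'b'
  23: (25,0) 5 'bbaab'
  24: (0,9) 5 'bbaab'
  25: (9,13) 6 'bbaabb'
  26: (13,18) 3 'bba'
  27: (18,24) 2 'bb'
  28: (24,17) 4 'bbba'
  29: (17,23) 3 'bbb'

[0, 3, 3, 8, 4, 1, 2, 3, 4, 2, 7, 3, 4, 0, 1, 4, 4, 9, 5, 2, 4, 3, 1, 5, 5, 6, 3, 2, 4, 3]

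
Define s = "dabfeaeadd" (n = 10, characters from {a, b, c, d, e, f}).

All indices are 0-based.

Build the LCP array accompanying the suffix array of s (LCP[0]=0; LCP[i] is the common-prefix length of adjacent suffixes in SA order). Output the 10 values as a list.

[0, 1, 1, 0, 0, 1, 1, 0, 2, 0]

rank→(start, suffix):
  0 → (1, 'abfeaeadd')
  1 → (7, 'add')
  2 → (5, 'aeadd')
  3 → (2, 'bfeaeadd')
  4 → (9, 'd')
  5 → (0, 'dabfeaeadd')
  6 → (8, 'dd')
  7 → (6, 'eadd')
  8 → (4, 'eaeadd')
  9 → (3, 'feaeadd')

SA = [1, 7, 5, 2, 9, 0, 8, 6, 4, 3]
[i] adj suffixes → lcp
  [1] 1/7 → 1 ('a')
  [2] 7/5 → 1 ('a')
  [3] 5/2 → 0 ('')
  [4] 2/9 → 0 ('')
  [5] 9/0 → 1 ('d')
  [6] 0/8 → 1 ('d')
  [7] 8/6 → 0 ('')
  [8] 6/4 → 2 ('ea')
  [9] 4/3 → 0 ('')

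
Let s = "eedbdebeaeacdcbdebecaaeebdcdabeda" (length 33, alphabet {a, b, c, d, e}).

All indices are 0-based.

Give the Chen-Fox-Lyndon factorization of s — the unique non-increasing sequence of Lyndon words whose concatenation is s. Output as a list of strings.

["e", "e", "d", "bdebe", "ae", "acdcbdebec", "aaeebdcdabed", "a"]

emit factor 1: 'e' (i=0, period=1)
emit factor 2: 'e' (i=1, period=1)
emit factor 3: 'd' (i=2, period=1)
emit factor 4: 'bdebe' (i=3, period=5)
emit factor 5: 'ae' (i=8, period=2)
emit factor 6: 'acdcbdebec' (i=10, period=10)
emit factor 7: 'aaeebdcdabed' (i=20, period=12)
emit factor 8: 'a' (i=32, period=1)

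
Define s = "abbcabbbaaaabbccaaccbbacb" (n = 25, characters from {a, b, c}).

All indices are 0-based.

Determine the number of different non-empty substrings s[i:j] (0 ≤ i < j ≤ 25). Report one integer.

sorted suffixes:
  #0 SA[0]=8  'aaaabbccaaccbbacb'
  #1 SA[1]=9  'aaabbccaaccbbacb'
  #2 SA[2]=10  'aabbccaaccbbacb'
  #3 SA[3]=16  'aaccbbacb'
  #4 SA[4]=4  'abbbaaaabbccaaccbbacb'
  #5 SA[5]=0  'abbcabbbaaaabbccaaccbbacb'
  #6 SA[6]=11  'abbccaaccbbacb'
  #7 SA[7]=22  'acb'
  #8 SA[8]=17  'accbbacb'
  #9 SA[9]=24  'b'
  #10 SA[10]=7  'baaaabbccaaccbbacb'
  #11 SA[11]=21  'bacb'
  #12 SA[12]=6  'bbaaaabbccaaccbbacb'
  #13 SA[13]=20  'bbacb'
  #14 SA[14]=5  'bbbaaaabbccaaccbbacb'
  #15 SA[15]=1  'bbcabbbaaaabbccaaccbbacb'
  #16 SA[16]=12  'bbccaaccbbacb'
  #17 SA[17]=2  'bcabbbaaaabbccaaccbbacb'
  #18 SA[18]=13  'bccaaccbbacb'
  #19 SA[19]=15  'caaccbbacb'
  #20 SA[20]=3  'cabbbaaaabbccaaccbbacb'
  #21 SA[21]=23  'cb'
  #22 SA[22]=19  'cbbacb'
  #23 SA[23]=14  'ccaaccbbacb'
  #24 SA[24]=18  'ccbbacb'

SA = [8, 9, 10, 16, 4, 0, 11, 22, 17, 24, 7, 21, 6, 20, 5, 1, 12, 2, 13, 15, 3, 23, 19, 14, 18]
[i] adj suffixes → lcp
  [1] 8/9 → 3 ('aaa')
  [2] 9/10 → 2 ('aa')
  [3] 10/16 → 2 ('aa')
  [4] 16/4 → 1 ('a')
  [5] 4/0 → 3 ('abb')
  [6] 0/11 → 4 ('abbc')
  [7] 11/22 → 1 ('a')
  [8] 22/17 → 2 ('ac')
  [9] 17/24 → 0 ('')
  [10] 24/7 → 1 ('b')
  [11] 7/21 → 2 ('ba')
  [12] 21/6 → 1 ('b')
  [13] 6/20 → 3 ('bba')
  [14] 20/5 → 2 ('bb')
  [15] 5/1 → 2 ('bb')
  [16] 1/12 → 3 ('bbc')
  [17] 12/2 → 1 ('b')
  [18] 2/13 → 2 ('bc')
  [19] 13/15 → 0 ('')
  [20] 15/3 → 2 ('ca')
  [21] 3/23 → 1 ('c')
  [22] 23/19 → 2 ('cb')
  [23] 19/14 → 1 ('c')
  [24] 14/18 → 2 ('cc')

n(n+1)/2 = 25·26/2 = 325
Σ LCP = 0 + 3 + 2 + 2 + 1 + 3 + 4 + 1 + 2 + 0 + 1 + 2 + 1 + 3 + 2 + 2 + 3 + 1 + 2 + 0 + 2 + 1 + 2 + 1 + 2 = 43
distinct = 325 − 43 = 282

282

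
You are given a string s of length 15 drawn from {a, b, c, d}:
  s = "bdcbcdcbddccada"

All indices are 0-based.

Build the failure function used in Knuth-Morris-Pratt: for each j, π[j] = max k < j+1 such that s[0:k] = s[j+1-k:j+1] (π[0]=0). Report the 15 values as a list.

π[0] = 0
j=1 s[j]='d': π[1]=0 (border '')
j=2 s[j]='c': π[2]=0 (border '')
j=3 s[j]='b': π[3]=1 (border 'b')
j=4 s[j]='c': k: 1→0; π[4]=0 (border '')
j=5 s[j]='d': π[5]=0 (border '')
j=6 s[j]='c': π[6]=0 (border '')
j=7 s[j]='b': π[7]=1 (border 'b')
j=8 s[j]='d': π[8]=2 (border 'bd')
j=9 s[j]='d': k: 2→0; π[9]=0 (border '')
j=10 s[j]='c': π[10]=0 (border '')
j=11 s[j]='c': π[11]=0 (border '')
j=12 s[j]='a': π[12]=0 (border '')
j=13 s[j]='d': π[13]=0 (border '')
j=14 s[j]='a': π[14]=0 (border '')

[0, 0, 0, 1, 0, 0, 0, 1, 2, 0, 0, 0, 0, 0, 0]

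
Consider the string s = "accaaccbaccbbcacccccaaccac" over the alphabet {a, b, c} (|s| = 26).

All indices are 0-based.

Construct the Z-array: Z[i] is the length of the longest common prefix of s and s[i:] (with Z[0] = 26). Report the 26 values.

Z[0]=26
i=1: i≥r, start 0; Z[1]=0
i=2: i≥r, start 0; Z[2]=0
i=3: i≥r, start 0; Z[3]=1 grow→box=[3,4)
i=4: i≥r, start 0; Z[4]=3 grow→box=[4,7)
i=5: min(r-i=2, Z[1]=0)=0; Z[5]=0
i=6: min(r-i=1, Z[2]=0)=0; Z[6]=0
i=7: i≥r, start 0; Z[7]=0
i=8: i≥r, start 0; Z[8]=3 grow→box=[8,11)
i=9: min(r-i=2, Z[1]=0)=0; Z[9]=0
i=10: min(r-i=1, Z[2]=0)=0; Z[10]=0
i=11: i≥r, start 0; Z[11]=0
i=12: i≥r, start 0; Z[12]=0
i=13: i≥r, start 0; Z[13]=0
i=14: i≥r, start 0; Z[14]=3 grow→box=[14,17)
i=15: min(r-i=2, Z[1]=0)=0; Z[15]=0
i=16: min(r-i=1, Z[2]=0)=0; Z[16]=0
i=17: i≥r, start 0; Z[17]=0
i=18: i≥r, start 0; Z[18]=0
i=19: i≥r, start 0; Z[19]=0
i=20: i≥r, start 0; Z[20]=1 grow→box=[20,21)
i=21: i≥r, start 0; Z[21]=4 grow→box=[21,25)
i=22: min(r-i=3, Z[1]=0)=0; Z[22]=0
i=23: min(r-i=2, Z[2]=0)=0; Z[23]=0
i=24: min(r-i=1, Z[3]=1)=1; Z[24]=2 grow→box=[24,26)
i=25: min(r-i=1, Z[1]=0)=0; Z[25]=0

[26, 0, 0, 1, 3, 0, 0, 0, 3, 0, 0, 0, 0, 0, 3, 0, 0, 0, 0, 0, 1, 4, 0, 0, 2, 0]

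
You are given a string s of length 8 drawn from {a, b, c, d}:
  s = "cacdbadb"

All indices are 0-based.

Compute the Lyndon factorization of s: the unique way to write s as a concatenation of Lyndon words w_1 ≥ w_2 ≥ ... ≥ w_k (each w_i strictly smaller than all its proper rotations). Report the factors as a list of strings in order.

emit factor 1: 'c' (i=0, period=1)
emit factor 2: 'acdbadb' (i=1, period=7)

["c", "acdbadb"]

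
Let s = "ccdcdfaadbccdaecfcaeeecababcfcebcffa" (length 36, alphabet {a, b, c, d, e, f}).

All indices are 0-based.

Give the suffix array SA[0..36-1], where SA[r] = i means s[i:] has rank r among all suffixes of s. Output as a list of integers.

sorted suffixes:
  #0 SA[0]=35  'a'
  #1 SA[1]=6  'aadbccdaecfcaeeecababcfcebcffa'
  #2 SA[2]=23  'ababcfcebcffa'
  #3 SA[3]=25  'abcfcebcffa'
  #4 SA[4]=7  'adbccdaecfcaeeecababcfcebcffa'
  #5 SA[5]=13  'aecfcaeeecababcfcebcffa'
  #6 SA[6]=18  'aeeecababcfcebcffa'
  #7 SA[7]=24  'babcfcebcffa'
  #8 SA[8]=9  'bccdaecfcaeeecababcfcebcffa'
  #9 SA[9]=26  'bcfcebcffa'
  #10 SA[10]=31  'bcffa'
  #11 SA[11]=22  'cababcfcebcffa'
  #12 SA[12]=17  'caeeecababcfcebcffa'
  #13 SA[13]=10  'ccdaecfcaeeecababcfcebcffa'
  #14 SA[14]=0  'ccdcdfaadbccdaecfcaeeecababcfcebcffa'
  #15 SA[15]=11  'cdaecfcaeeecababcfcebcffa'
  #16 SA[16]=1  'cdcdfaadbccdaecfcaeeecababcfcebcffa'
  #17 SA[17]=3  'cdfaadbccdaecfcaeeecababcfcebcffa'
  #18 SA[18]=29  'cebcffa'
  #19 SA[19]=15  'cfcaeeecababcfcebcffa'
  #20 SA[20]=27  'cfcebcffa'
  #21 SA[21]=32  'cffa'
  #22 SA[22]=12  'daecfcaeeecababcfcebcffa'
  #23 SA[23]=8  'dbccdaecfcaeeecababcfcebcffa'
  #24 SA[24]=2  'dcdfaadbccdaecfcaeeecababcfcebcffa'
  #25 SA[25]=4  'dfaadbccdaecfcaeeecababcfcebcffa'
  #26 SA[26]=30  'ebcffa'
  #27 SA[27]=21  'ecababcfcebcffa'
  #28 SA[28]=14  'ecfcaeeecababcfcebcffa'
  #29 SA[29]=20  'eecababcfcebcffa'
  #30 SA[30]=19  'eeecababcfcebcffa'
  #31 SA[31]=34  'fa'
  #32 SA[32]=5  'faadbccdaecfcaeeecababcfcebcffa'
  #33 SA[33]=16  'fcaeeecababcfcebcffa'
  #34 SA[34]=28  'fcebcffa'
  #35 SA[35]=33  'ffa'

[35, 6, 23, 25, 7, 13, 18, 24, 9, 26, 31, 22, 17, 10, 0, 11, 1, 3, 29, 15, 27, 32, 12, 8, 2, 4, 30, 21, 14, 20, 19, 34, 5, 16, 28, 33]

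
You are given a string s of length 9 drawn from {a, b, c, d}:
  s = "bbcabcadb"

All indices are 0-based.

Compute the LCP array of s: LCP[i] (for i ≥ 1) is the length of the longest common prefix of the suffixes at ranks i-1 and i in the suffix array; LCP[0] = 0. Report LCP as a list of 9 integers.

[0, 1, 0, 1, 1, 3, 0, 2, 0]

rank | idx | suffix
   0 |   3 | abcadb
   1 |   6 | adb
   2 |   8 | b
   3 |   0 | bbcabcadb
   4 |   1 | bcabcadb
   5 |   4 | bcadb
   6 |   2 | cabcadb
   7 |   5 | cadb
   8 |   7 | db

SA = [3, 6, 8, 0, 1, 4, 2, 5, 7]
rank  pair      lcp
   1  s[3:],s[6:]  1  'a'
   2  s[6:],s[8:]  0  ''
   3  s[8:],s[0:]  1  'b'
   4  s[0:],s[1:]  1  'b'
   5  s[1:],s[4:]  3  'bca'
   6  s[4:],s[2:]  0  ''
   7  s[2:],s[5:]  2  'ca'
   8  s[5:],s[7:]  0  ''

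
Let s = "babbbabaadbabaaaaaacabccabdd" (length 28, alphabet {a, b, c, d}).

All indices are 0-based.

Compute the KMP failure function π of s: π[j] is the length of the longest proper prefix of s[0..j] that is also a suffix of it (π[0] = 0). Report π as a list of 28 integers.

[0, 0, 1, 1, 1, 2, 3, 2, 0, 0, 1, 2, 3, 2, 0, 0, 0, 0, 0, 0, 0, 1, 0, 0, 0, 1, 0, 0]

π[0] = 0
j=1 s[j]='a': π[1]=0 (border '')
j=2 s[j]='b': π[2]=1 (border 'b')
j=3 s[j]='b': k: 1→0; π[3]=1 (border 'b')
j=4 s[j]='b': k: 1→0; π[4]=1 (border 'b')
j=5 s[j]='a': π[5]=2 (border 'ba')
j=6 s[j]='b': π[6]=3 (border 'bab')
j=7 s[j]='a': k: 3→1; π[7]=2 (border 'ba')
j=8 s[j]='a': k: 2→0; π[8]=0 (border '')
j=9 s[j]='d': π[9]=0 (border '')
j=10 s[j]='b': π[10]=1 (border 'b')
j=11 s[j]='a': π[11]=2 (border 'ba')
j=12 s[j]='b': π[12]=3 (border 'bab')
j=13 s[j]='a': k: 3→1; π[13]=2 (border 'ba')
j=14 s[j]='a': k: 2→0; π[14]=0 (border '')
j=15 s[j]='a': π[15]=0 (border '')
j=16 s[j]='a': π[16]=0 (border '')
j=17 s[j]='a': π[17]=0 (border '')
j=18 s[j]='a': π[18]=0 (border '')
j=19 s[j]='c': π[19]=0 (border '')
j=20 s[j]='a': π[20]=0 (border '')
j=21 s[j]='b': π[21]=1 (border 'b')
j=22 s[j]='c': k: 1→0; π[22]=0 (border '')
j=23 s[j]='c': π[23]=0 (border '')
j=24 s[j]='a': π[24]=0 (border '')
j=25 s[j]='b': π[25]=1 (border 'b')
j=26 s[j]='d': k: 1→0; π[26]=0 (border '')
j=27 s[j]='d': π[27]=0 (border '')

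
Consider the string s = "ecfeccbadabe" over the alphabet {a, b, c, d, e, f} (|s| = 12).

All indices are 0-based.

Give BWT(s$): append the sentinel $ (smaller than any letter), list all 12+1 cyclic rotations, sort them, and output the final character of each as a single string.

rank  rotation       last
    0  $ecfeccbadabe  e
    1  abe$ecfeccbad  d
    2  adabe$ecfeccb  b
    3  badabe$ecfecc  c
    4  be$ecfeccbada  a
    5  cbadabe$ecfec  c
    6  ccbadabe$ecfe  e
    7  cfeccbadabe$e  e
    8  dabe$ecfeccba  a
    9  e$ecfeccbadab  b
   10  eccbadabe$ecf  f
   11  ecfeccbadabe$  $
   12  feccbadabe$ec  c

edbcaceeabf$c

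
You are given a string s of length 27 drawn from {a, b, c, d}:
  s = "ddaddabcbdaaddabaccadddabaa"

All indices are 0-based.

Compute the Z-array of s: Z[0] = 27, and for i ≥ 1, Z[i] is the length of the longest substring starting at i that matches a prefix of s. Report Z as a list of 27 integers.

Z[0]=27
i=1: outside box; Z[1]=1 extend→box=[1,2)
i=2: outside box; Z[2]=0
i=3: outside box; Z[3]=3 extend→box=[3,6)
i=4: min(r-i=2, Z[1]=1)=1; Z[4]=1
i=5: min(r-i=1, Z[2]=0)=0; Z[5]=0
i=6: outside box; Z[6]=0
i=7: outside box; Z[7]=0
i=8: outside box; Z[8]=0
i=9: outside box; Z[9]=1 extend→box=[9,10)
i=10: outside box; Z[10]=0
i=11: outside box; Z[11]=0
i=12: outside box; Z[12]=3 extend→box=[12,15)
i=13: min(r-i=2, Z[1]=1)=1; Z[13]=1
i=14: min(r-i=1, Z[2]=0)=0; Z[14]=0
i=15: outside box; Z[15]=0
i=16: outside box; Z[16]=0
i=17: outside box; Z[17]=0
i=18: outside box; Z[18]=0
i=19: outside box; Z[19]=0
i=20: outside box; Z[20]=2 extend→box=[20,22)
i=21: min(r-i=1, Z[1]=1)=1; Z[21]=3 extend→box=[21,24)
i=22: min(r-i=2, Z[1]=1)=1; Z[22]=1
i=23: min(r-i=1, Z[2]=0)=0; Z[23]=0
i=24: outside box; Z[24]=0
i=25: outside box; Z[25]=0
i=26: outside box; Z[26]=0

[27, 1, 0, 3, 1, 0, 0, 0, 0, 1, 0, 0, 3, 1, 0, 0, 0, 0, 0, 0, 2, 3, 1, 0, 0, 0, 0]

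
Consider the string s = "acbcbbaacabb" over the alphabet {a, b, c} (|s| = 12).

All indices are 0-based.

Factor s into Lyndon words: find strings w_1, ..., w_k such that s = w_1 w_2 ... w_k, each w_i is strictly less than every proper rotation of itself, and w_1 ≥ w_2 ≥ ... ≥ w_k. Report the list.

emit factor 1: 'acbcbb' (i=0, period=6)
emit factor 2: 'aacabb' (i=6, period=6)

["acbcbb", "aacabb"]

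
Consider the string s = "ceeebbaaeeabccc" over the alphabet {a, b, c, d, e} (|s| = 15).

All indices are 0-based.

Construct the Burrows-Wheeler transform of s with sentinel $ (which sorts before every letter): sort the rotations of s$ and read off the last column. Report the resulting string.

rank  rotation          last
    0  $ceeebbaaeeabccc  c
    1  aaeeabccc$ceeebb  b
    2  abccc$ceeebbaaee  e
    3  aeeabccc$ceeebba  a
    4  baaeeabccc$ceeeb  b
    5  bbaaeeabccc$ceee  e
    6  bccc$ceeebbaaeea  a
    7  c$ceeebbaaeeabcc  c
    8  cc$ceeebbaaeeabc  c
    9  ccc$ceeebbaaeeab  b
   10  ceeebbaaeeabccc$  $
   11  eabccc$ceeebbaae  e
   12  ebbaaeeabccc$cee  e
   13  eeabccc$ceeebbaa  a
   14  eebbaaeeabccc$ce  e
   15  eeebbaaeeabccc$c  c

cbeabeaccb$eeaec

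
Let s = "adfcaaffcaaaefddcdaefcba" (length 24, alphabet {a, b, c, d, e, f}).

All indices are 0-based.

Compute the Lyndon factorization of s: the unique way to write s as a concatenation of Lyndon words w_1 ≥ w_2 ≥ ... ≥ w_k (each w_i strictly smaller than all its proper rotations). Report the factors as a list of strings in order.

["adfc", "aaffc", "aaaefddcdaefcb", "a"]

emit factor 1: 'adfc' (i=0, period=4)
emit factor 2: 'aaffc' (i=4, period=5)
emit factor 3: 'aaaefddcdaefcb' (i=9, period=14)
emit factor 4: 'a' (i=23, period=1)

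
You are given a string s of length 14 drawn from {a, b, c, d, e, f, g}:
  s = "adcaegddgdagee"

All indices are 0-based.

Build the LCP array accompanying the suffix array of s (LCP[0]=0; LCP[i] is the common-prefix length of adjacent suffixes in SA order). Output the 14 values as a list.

rank→(start, suffix):
  0 → (0, 'adcaegddgdagee')
  1 → (3, 'aegddgdagee')
  2 → (10, 'agee')
  3 → (2, 'caegddgdagee')
  4 → (9, 'dagee')
  5 → (1, 'dcaegddgdagee')
  6 → (6, 'ddgdagee')
  7 → (7, 'dgdagee')
  8 → (13, 'e')
  9 → (12, 'ee')
  10 → (4, 'egddgdagee')
  11 → (8, 'gdagee')
  12 → (5, 'gddgdagee')
  13 → (11, 'gee')

SA = [0, 3, 10, 2, 9, 1, 6, 7, 13, 12, 4, 8, 5, 11]
[i] adj suffixes → lcp
  [1] 0/3 → 1 ('a')
  [2] 3/10 → 1 ('a')
  [3] 10/2 → 0 ('')
  [4] 2/9 → 0 ('')
  [5] 9/1 → 1 ('d')
  [6] 1/6 → 1 ('d')
  [7] 6/7 → 1 ('d')
  [8] 7/13 → 0 ('')
  [9] 13/12 → 1 ('e')
  [10] 12/4 → 1 ('e')
  [11] 4/8 → 0 ('')
  [12] 8/5 → 2 ('gd')
  [13] 5/11 → 1 ('g')

[0, 1, 1, 0, 0, 1, 1, 1, 0, 1, 1, 0, 2, 1]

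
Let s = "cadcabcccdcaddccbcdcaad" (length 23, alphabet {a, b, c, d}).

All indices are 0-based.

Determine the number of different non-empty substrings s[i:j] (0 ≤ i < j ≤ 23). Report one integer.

240

sorted suffixes:
  #0 SA[0]=20  'aad'
  #1 SA[1]=4  'abcccdcaddccbcdcaad'
  #2 SA[2]=21  'ad'
  #3 SA[3]=1  'adcabcccdcaddccbcdcaad'
  #4 SA[4]=11  'addccbcdcaad'
  #5 SA[5]=5  'bcccdcaddccbcdcaad'
  #6 SA[6]=16  'bcdcaad'
  #7 SA[7]=19  'caad'
  #8 SA[8]=3  'cabcccdcaddccbcdcaad'
  #9 SA[9]=0  'cadcabcccdcaddccbcdcaad'
  #10 SA[10]=10  'caddccbcdcaad'
  #11 SA[11]=15  'cbcdcaad'
  #12 SA[12]=14  'ccbcdcaad'
  #13 SA[13]=6  'cccdcaddccbcdcaad'
  #14 SA[14]=7  'ccdcaddccbcdcaad'
  #15 SA[15]=17  'cdcaad'
  #16 SA[16]=8  'cdcaddccbcdcaad'
  #17 SA[17]=22  'd'
  #18 SA[18]=18  'dcaad'
  #19 SA[19]=2  'dcabcccdcaddccbcdcaad'
  #20 SA[20]=9  'dcaddccbcdcaad'
  #21 SA[21]=13  'dccbcdcaad'
  #22 SA[22]=12  'ddccbcdcaad'

SA = [20, 4, 21, 1, 11, 5, 16, 19, 3, 0, 10, 15, 14, 6, 7, 17, 8, 22, 18, 2, 9, 13, 12]
[i] adj suffixes → lcp
  [1] 20/4 → 1 ('a')
  [2] 4/21 → 1 ('a')
  [3] 21/1 → 2 ('ad')
  [4] 1/11 → 2 ('ad')
  [5] 11/5 → 0 ('')
  [6] 5/16 → 2 ('bc')
  [7] 16/19 → 0 ('')
  [8] 19/3 → 2 ('ca')
  [9] 3/0 → 2 ('ca')
  [10] 0/10 → 3 ('cad')
  [11] 10/15 → 1 ('c')
  [12] 15/14 → 1 ('c')
  [13] 14/6 → 2 ('cc')
  [14] 6/7 → 2 ('cc')
  [15] 7/17 → 1 ('c')
  [16] 17/8 → 4 ('cdca')
  [17] 8/22 → 0 ('')
  [18] 22/18 → 1 ('d')
  [19] 18/2 → 3 ('dca')
  [20] 2/9 → 3 ('dca')
  [21] 9/13 → 2 ('dc')
  [22] 13/12 → 1 ('d')

n(n+1)/2 = 23·24/2 = 276
Σ LCP = 0 + 1 + 1 + 2 + 2 + 0 + 2 + 0 + 2 + 2 + 3 + 1 + 1 + 2 + 2 + 1 + 4 + 0 + 1 + 3 + 3 + 2 + 1 = 36
distinct = 276 − 36 = 240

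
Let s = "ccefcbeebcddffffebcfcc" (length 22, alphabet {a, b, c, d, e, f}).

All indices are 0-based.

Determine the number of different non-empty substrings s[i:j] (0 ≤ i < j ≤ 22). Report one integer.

rank→(start, suffix):
  0 → (8, 'bcddffffebcfcc')
  1 → (17, 'bcfcc')
  2 → (5, 'beebcddffffebcfcc')
  3 → (21, 'c')
  4 → (4, 'cbeebcddffffebcfcc')
  5 → (20, 'cc')
  6 → (0, 'ccefcbeebcddffffebcfcc')
  7 → (9, 'cddffffebcfcc')
  8 → (1, 'cefcbeebcddffffebcfcc')
  9 → (18, 'cfcc')
  10 → (10, 'ddffffebcfcc')
  11 → (11, 'dffffebcfcc')
  12 → (7, 'ebcddffffebcfcc')
  13 → (16, 'ebcfcc')
  14 → (6, 'eebcddffffebcfcc')
  15 → (2, 'efcbeebcddffffebcfcc')
  16 → (3, 'fcbeebcddffffebcfcc')
  17 → (19, 'fcc')
  18 → (15, 'febcfcc')
  19 → (14, 'ffebcfcc')
  20 → (13, 'fffebcfcc')
  21 → (12, 'ffffebcfcc')

SA = [8, 17, 5, 21, 4, 20, 0, 9, 1, 18, 10, 11, 7, 16, 6, 2, 3, 19, 15, 14, 13, 12]
[i] adj suffixes → lcp
  [1] 8/17 → 2 ('bc')
  [2] 17/5 → 1 ('b')
  [3] 5/21 → 0 ('')
  [4] 21/4 → 1 ('c')
  [5] 4/20 → 1 ('c')
  [6] 20/0 → 2 ('cc')
  [7] 0/9 → 1 ('c')
  [8] 9/1 → 1 ('c')
  [9] 1/18 → 1 ('c')
  [10] 18/10 → 0 ('')
  [11] 10/11 → 1 ('d')
  [12] 11/7 → 0 ('')
  [13] 7/16 → 3 ('ebc')
  [14] 16/6 → 1 ('e')
  [15] 6/2 → 1 ('e')
  [16] 2/3 → 0 ('')
  [17] 3/19 → 2 ('fc')
  [18] 19/15 → 1 ('f')
  [19] 15/14 → 1 ('f')
  [20] 14/13 → 2 ('ff')
  [21] 13/12 → 3 ('fff')

n(n+1)/2 = 22·23/2 = 253
Σ LCP = 0 + 2 + 1 + 0 + 1 + 1 + 2 + 1 + 1 + 1 + 0 + 1 + 0 + 3 + 1 + 1 + 0 + 2 + 1 + 1 + 2 + 3 = 25
distinct = 253 − 25 = 228

228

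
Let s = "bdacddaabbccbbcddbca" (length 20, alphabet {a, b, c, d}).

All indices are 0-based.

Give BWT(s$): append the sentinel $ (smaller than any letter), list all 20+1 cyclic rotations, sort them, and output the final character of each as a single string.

rank  rotation               last
    0  $bdacddaabbccbbcddbca  a
    1  a$bdacddaabbccbbcddbc  c
    2  aabbccbbcddbca$bdacdd  d
    3  abbccbbcddbca$bdacdda  a
    4  acddaabbccbbcddbca$bd  d
    5  bbccbbcddbca$bdacddaa  a
    6  bbcddbca$bdacddaabbcc  c
    7  bca$bdacddaabbccbbcdd  d
    8  bccbbcddbca$bdacddaab  b
    9  bcddbca$bdacddaabbccb  b
   10  bdacddaabbccbbcddbca$  $
   11  ca$bdacddaabbccbbcddb  b
   12  cbbcddbca$bdacddaabbc  c
   13  ccbbcddbca$bdacddaabb  b
   14  cddaabbccbbcddbca$bda  a
   15  cddbca$bdacddaabbccbb  b
   16  daabbccbbcddbca$bdacd  d
   17  dacddaabbccbbcddbca$b  b
   18  dbca$bdacddaabbccbbcd  d
   19  ddaabbccbbcddbca$bdac  c
   20  ddbca$bdacddaabbccbbc  c

acdadacdbb$bcbabdbdcc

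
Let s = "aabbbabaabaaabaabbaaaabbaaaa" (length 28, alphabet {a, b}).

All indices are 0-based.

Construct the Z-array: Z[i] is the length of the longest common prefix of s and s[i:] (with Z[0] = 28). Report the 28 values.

[28, 1, 0, 0, 0, 1, 0, 3, 1, 0, 2, 3, 1, 0, 4, 1, 0, 0, 2, 2, 4, 1, 0, 0, 2, 2, 2, 1]

Z[0]=28
i=1: i≥r, start 0; Z[1]=1 scan→box=[1,2)
i=2: i≥r, start 0; Z[2]=0
i=3: i≥r, start 0; Z[3]=0
i=4: i≥r, start 0; Z[4]=0
i=5: i≥r, start 0; Z[5]=1 scan→box=[5,6)
i=6: i≥r, start 0; Z[6]=0
i=7: i≥r, start 0; Z[7]=3 scan→box=[7,10)
i=8: min(r-i=2, Z[1]=1)=1; Z[8]=1
i=9: min(r-i=1, Z[2]=0)=0; Z[9]=0
i=10: i≥r, start 0; Z[10]=2 scan→box=[10,12)
i=11: min(r-i=1, Z[1]=1)=1; Z[11]=3 scan→box=[11,14)
i=12: min(r-i=2, Z[1]=1)=1; Z[12]=1
i=13: min(r-i=1, Z[2]=0)=0; Z[13]=0
i=14: i≥r, start 0; Z[14]=4 scan→box=[14,18)
i=15: min(r-i=3, Z[1]=1)=1; Z[15]=1
i=16: min(r-i=2, Z[2]=0)=0; Z[16]=0
i=17: min(r-i=1, Z[3]=0)=0; Z[17]=0
i=18: i≥r, start 0; Z[18]=2 scan→box=[18,20)
i=19: min(r-i=1, Z[1]=1)=1; Z[19]=2 scan→box=[19,21)
i=20: min(r-i=1, Z[1]=1)=1; Z[20]=4 scan→box=[20,24)
i=21: min(r-i=3, Z[1]=1)=1; Z[21]=1
i=22: min(r-i=2, Z[2]=0)=0; Z[22]=0
i=23: min(r-i=1, Z[3]=0)=0; Z[23]=0
i=24: i≥r, start 0; Z[24]=2 scan→box=[24,26)
i=25: min(r-i=1, Z[1]=1)=1; Z[25]=2 scan→box=[25,27)
i=26: min(r-i=1, Z[1]=1)=1; Z[26]=2 scan→box=[26,28)
i=27: min(r-i=1, Z[1]=1)=1; Z[27]=1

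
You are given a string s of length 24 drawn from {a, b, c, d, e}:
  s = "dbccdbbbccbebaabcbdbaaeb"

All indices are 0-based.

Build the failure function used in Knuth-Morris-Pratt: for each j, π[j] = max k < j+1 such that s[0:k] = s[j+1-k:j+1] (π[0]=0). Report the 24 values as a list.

[0, 0, 0, 0, 1, 2, 0, 0, 0, 0, 0, 0, 0, 0, 0, 0, 0, 0, 1, 2, 0, 0, 0, 0]

π[0] = 0
j=1 s[j]='b': π[1]=0 (border '')
j=2 s[j]='c': π[2]=0 (border '')
j=3 s[j]='c': π[3]=0 (border '')
j=4 s[j]='d': π[4]=1 (border 'd')
j=5 s[j]='b': π[5]=2 (border 'db')
j=6 s[j]='b': k: 2→0; π[6]=0 (border '')
j=7 s[j]='b': π[7]=0 (border '')
j=8 s[j]='c': π[8]=0 (border '')
j=9 s[j]='c': π[9]=0 (border '')
j=10 s[j]='b': π[10]=0 (border '')
j=11 s[j]='e': π[11]=0 (border '')
j=12 s[j]='b': π[12]=0 (border '')
j=13 s[j]='a': π[13]=0 (border '')
j=14 s[j]='a': π[14]=0 (border '')
j=15 s[j]='b': π[15]=0 (border '')
j=16 s[j]='c': π[16]=0 (border '')
j=17 s[j]='b': π[17]=0 (border '')
j=18 s[j]='d': π[18]=1 (border 'd')
j=19 s[j]='b': π[19]=2 (border 'db')
j=20 s[j]='a': k: 2→0; π[20]=0 (border '')
j=21 s[j]='a': π[21]=0 (border '')
j=22 s[j]='e': π[22]=0 (border '')
j=23 s[j]='b': π[23]=0 (border '')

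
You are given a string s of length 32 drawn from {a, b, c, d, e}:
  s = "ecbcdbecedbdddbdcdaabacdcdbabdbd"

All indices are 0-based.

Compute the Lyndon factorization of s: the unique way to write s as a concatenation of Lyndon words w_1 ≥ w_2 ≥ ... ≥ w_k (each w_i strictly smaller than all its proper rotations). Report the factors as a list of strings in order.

emit factor 1: 'e' (i=0, period=1)
emit factor 2: 'c' (i=1, period=1)
emit factor 3: 'bcdbecedbdddbdcd' (i=2, period=16)
emit factor 4: 'aabacdcdbabdbd' (i=18, period=14)

["e", "c", "bcdbecedbdddbdcd", "aabacdcdbabdbd"]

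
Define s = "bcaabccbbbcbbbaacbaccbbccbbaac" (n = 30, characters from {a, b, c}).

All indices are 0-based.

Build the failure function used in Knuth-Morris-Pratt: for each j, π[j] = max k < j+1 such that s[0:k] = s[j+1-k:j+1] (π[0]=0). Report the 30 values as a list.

[0, 0, 0, 0, 1, 2, 0, 1, 1, 1, 2, 1, 1, 1, 0, 0, 0, 1, 0, 0, 0, 1, 1, 2, 0, 1, 1, 0, 0, 0]

π[0] = 0
j=1 s[j]='c': π[1]=0 (border '')
j=2 s[j]='a': π[2]=0 (border '')
j=3 s[j]='a': π[3]=0 (border '')
j=4 s[j]='b': π[4]=1 (border 'b')
j=5 s[j]='c': π[5]=2 (border 'bc')
j=6 s[j]='c': k: 2→0; π[6]=0 (border '')
j=7 s[j]='b': π[7]=1 (border 'b')
j=8 s[j]='b': k: 1→0; π[8]=1 (border 'b')
j=9 s[j]='b': k: 1→0; π[9]=1 (border 'b')
j=10 s[j]='c': π[10]=2 (border 'bc')
j=11 s[j]='b': k: 2→0; π[11]=1 (border 'b')
j=12 s[j]='b': k: 1→0; π[12]=1 (border 'b')
j=13 s[j]='b': k: 1→0; π[13]=1 (border 'b')
j=14 s[j]='a': k: 1→0; π[14]=0 (border '')
j=15 s[j]='a': π[15]=0 (border '')
j=16 s[j]='c': π[16]=0 (border '')
j=17 s[j]='b': π[17]=1 (border 'b')
j=18 s[j]='a': k: 1→0; π[18]=0 (border '')
j=19 s[j]='c': π[19]=0 (border '')
j=20 s[j]='c': π[20]=0 (border '')
j=21 s[j]='b': π[21]=1 (border 'b')
j=22 s[j]='b': k: 1→0; π[22]=1 (border 'b')
j=23 s[j]='c': π[23]=2 (border 'bc')
j=24 s[j]='c': k: 2→0; π[24]=0 (border '')
j=25 s[j]='b': π[25]=1 (border 'b')
j=26 s[j]='b': k: 1→0; π[26]=1 (border 'b')
j=27 s[j]='a': k: 1→0; π[27]=0 (border '')
j=28 s[j]='a': π[28]=0 (border '')
j=29 s[j]='c': π[29]=0 (border '')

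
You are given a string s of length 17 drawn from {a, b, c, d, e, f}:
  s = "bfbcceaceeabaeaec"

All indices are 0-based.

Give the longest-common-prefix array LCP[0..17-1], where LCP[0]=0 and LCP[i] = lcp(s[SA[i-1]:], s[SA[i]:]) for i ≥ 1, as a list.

[0, 1, 1, 2, 0, 1, 1, 0, 1, 1, 2, 0, 2, 2, 1, 1, 0]

sorted suffixes:
  #0 SA[0]=10  'abaeaec'
  #1 SA[1]=6  'aceeabaeaec'
  #2 SA[2]=12  'aeaec'
  #3 SA[3]=14  'aec'
  #4 SA[4]=11  'baeaec'
  #5 SA[5]=2  'bcceaceeabaeaec'
  #6 SA[6]=0  'bfbcceaceeabaeaec'
  #7 SA[7]=16  'c'
  #8 SA[8]=3  'cceaceeabaeaec'
  #9 SA[9]=4  'ceaceeabaeaec'
  #10 SA[10]=7  'ceeabaeaec'
  #11 SA[11]=9  'eabaeaec'
  #12 SA[12]=5  'eaceeabaeaec'
  #13 SA[13]=13  'eaec'
  #14 SA[14]=15  'ec'
  #15 SA[15]=8  'eeabaeaec'
  #16 SA[16]=1  'fbcceaceeabaeaec'

SA = [10, 6, 12, 14, 11, 2, 0, 16, 3, 4, 7, 9, 5, 13, 15, 8, 1]
i: (SA[i-1],SA[i]) lcp shared
  1: (10,6) 1 'a'
  2: (6,12) 1 'a'
  3: (12,14) 2 'ae'
  4: (14,11) 0 ''
  5: (11,2) 1 'b'
  6: (2,0) 1 'b'
  7: (0,16) 0 ''
  8: (16,3) 1 'c'
  9: (3,4) 1 'c'
  10: (4,7) 2 'ce'
  11: (7,9) 0 ''
  12: (9,5) 2 'ea'
  13: (5,13) 2 'ea'
  14: (13,15) 1 'e'
  15: (15,8) 1 'e'
  16: (8,1) 0 ''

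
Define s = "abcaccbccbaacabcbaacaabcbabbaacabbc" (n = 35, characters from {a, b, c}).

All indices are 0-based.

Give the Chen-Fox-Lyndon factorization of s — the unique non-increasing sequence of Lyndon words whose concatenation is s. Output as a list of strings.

["abcaccbccb", "aacabcb", "aac", "aabcbabbaacabbc"]

emit factor 1: 'abcaccbccb' (i=0, period=10)
emit factor 2: 'aacabcb' (i=10, period=7)
emit factor 3: 'aac' (i=17, period=3)
emit factor 4: 'aabcbabbaacabbc' (i=20, period=15)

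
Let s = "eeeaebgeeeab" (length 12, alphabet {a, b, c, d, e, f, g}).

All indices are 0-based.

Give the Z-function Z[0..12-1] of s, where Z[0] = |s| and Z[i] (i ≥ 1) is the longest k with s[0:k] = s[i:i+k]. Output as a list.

[12, 2, 1, 0, 1, 0, 0, 4, 2, 1, 0, 0]

Z[0]=12
i=1: i≥r, start 0; Z[1]=2 scan→box=[1,3)
i=2: min(r-i=1, Z[1]=2)=1; Z[2]=1
i=3: i≥r, start 0; Z[3]=0
i=4: i≥r, start 0; Z[4]=1 scan→box=[4,5)
i=5: i≥r, start 0; Z[5]=0
i=6: i≥r, start 0; Z[6]=0
i=7: i≥r, start 0; Z[7]=4 scan→box=[7,11)
i=8: min(r-i=3, Z[1]=2)=2; Z[8]=2
i=9: min(r-i=2, Z[2]=1)=1; Z[9]=1
i=10: min(r-i=1, Z[3]=0)=0; Z[10]=0
i=11: i≥r, start 0; Z[11]=0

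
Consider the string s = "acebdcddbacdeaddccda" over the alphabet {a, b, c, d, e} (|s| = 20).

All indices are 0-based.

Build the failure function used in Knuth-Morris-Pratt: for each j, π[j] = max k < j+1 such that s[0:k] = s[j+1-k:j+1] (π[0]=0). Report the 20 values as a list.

π[0] = 0
j=1 s[j]='c': π[1]=0 (border '')
j=2 s[j]='e': π[2]=0 (border '')
j=3 s[j]='b': π[3]=0 (border '')
j=4 s[j]='d': π[4]=0 (border '')
j=5 s[j]='c': π[5]=0 (border '')
j=6 s[j]='d': π[6]=0 (border '')
j=7 s[j]='d': π[7]=0 (border '')
j=8 s[j]='b': π[8]=0 (border '')
j=9 s[j]='a': π[9]=1 (border 'a')
j=10 s[j]='c': π[10]=2 (border 'ac')
j=11 s[j]='d': k: 2→0; π[11]=0 (border '')
j=12 s[j]='e': π[12]=0 (border '')
j=13 s[j]='a': π[13]=1 (border 'a')
j=14 s[j]='d': k: 1→0; π[14]=0 (border '')
j=15 s[j]='d': π[15]=0 (border '')
j=16 s[j]='c': π[16]=0 (border '')
j=17 s[j]='c': π[17]=0 (border '')
j=18 s[j]='d': π[18]=0 (border '')
j=19 s[j]='a': π[19]=1 (border 'a')

[0, 0, 0, 0, 0, 0, 0, 0, 0, 1, 2, 0, 0, 1, 0, 0, 0, 0, 0, 1]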